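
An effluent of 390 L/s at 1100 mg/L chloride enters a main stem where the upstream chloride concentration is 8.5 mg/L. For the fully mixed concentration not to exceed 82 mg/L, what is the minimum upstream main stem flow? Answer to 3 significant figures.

Set C_mix = 82: (Q·8.500 + 390.0·1100) / (Q + 390.0) = 82
→ Q = 390.0·(1100 − 82)/(82 − 8.500) = 5402 L/s.

5400 L/s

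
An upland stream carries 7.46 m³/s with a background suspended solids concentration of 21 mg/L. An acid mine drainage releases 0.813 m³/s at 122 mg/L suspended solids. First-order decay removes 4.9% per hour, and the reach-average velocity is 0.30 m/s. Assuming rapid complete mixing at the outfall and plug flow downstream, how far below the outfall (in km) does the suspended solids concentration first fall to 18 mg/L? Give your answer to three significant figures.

11.6 km

Flow-weighted average: C = (7.460·21.00 + 0.8130·122.0) / 8.273 = 255.8/8.273 = 30.93 mg/L.
4.9%/h lost → k = −ln(1 − 0.049) = 0.05024 h⁻¹.
Set 30.93·exp(−k·t) = 18 → t = ln(30.93/18)/k = 38780 s = 10.77 h.
Distance = v·t = 0.30·38780 = 11630 m = 11.63 km.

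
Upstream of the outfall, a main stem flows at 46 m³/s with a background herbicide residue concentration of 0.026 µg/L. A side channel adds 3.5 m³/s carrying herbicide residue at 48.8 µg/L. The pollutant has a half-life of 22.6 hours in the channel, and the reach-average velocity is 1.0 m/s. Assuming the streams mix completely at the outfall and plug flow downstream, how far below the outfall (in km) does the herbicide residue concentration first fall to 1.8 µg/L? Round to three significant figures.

77.2 km

Mass balance: C = (46.00·0.02600 + 3.500·48.80) / 49.50 = 172.0/49.50 = 3.475 µg/L.
Half-life 22.6 h → k = ln 2 / 22.6 = 0.03067 h⁻¹ = 0.7361 d⁻¹.
Set 3.475·exp(−k·t) = 1.8 → t = ln(3.475/1.8)/k = 77200 s = 21.44 h.
Distance = v·t = 1.0·77200 = 77200 m = 77.20 km.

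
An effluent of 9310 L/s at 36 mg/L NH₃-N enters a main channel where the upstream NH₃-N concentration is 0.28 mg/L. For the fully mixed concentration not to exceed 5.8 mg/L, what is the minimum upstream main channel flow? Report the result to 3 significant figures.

Set C_mix = 5.8: (Q·0.2800 + 9310·36.00) / (Q + 9310) = 5.8
→ Q = 9310·(36.00 − 5.8)/(5.8 − 0.2800) = 50940 L/s.

50900 L/s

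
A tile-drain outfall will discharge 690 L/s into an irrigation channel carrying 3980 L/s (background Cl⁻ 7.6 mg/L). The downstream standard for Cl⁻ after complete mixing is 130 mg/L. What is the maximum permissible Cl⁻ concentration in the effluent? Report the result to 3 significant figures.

At the limit, (Qr·Cr + Qe·Cₑ)/(Qr + Qe) = 130:
Cₑ = (4670·130 − 3980·7.600) / 690.0 = 836.0 mg/L.

836 mg/L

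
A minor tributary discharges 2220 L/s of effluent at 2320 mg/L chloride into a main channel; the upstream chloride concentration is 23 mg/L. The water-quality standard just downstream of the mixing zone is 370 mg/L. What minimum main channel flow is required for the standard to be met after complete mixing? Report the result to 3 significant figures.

Set C_mix = 370: (Q·23.00 + 2220·2320) / (Q + 2220) = 370
→ Q = 2220·(2320 − 370)/(370 − 23.00) = 12480 L/s.

12500 L/s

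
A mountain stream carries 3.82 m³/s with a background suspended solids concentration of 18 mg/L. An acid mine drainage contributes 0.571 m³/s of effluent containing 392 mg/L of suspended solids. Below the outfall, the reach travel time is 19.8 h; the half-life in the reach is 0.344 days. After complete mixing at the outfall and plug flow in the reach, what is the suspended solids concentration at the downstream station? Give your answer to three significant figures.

12.6 mg/L

Mass balance: C = (3.820·18.00 + 0.5710·392.0) / 4.391 = 292.6/4.391 = 66.63 mg/L.
Half-life 0.344 d → k = ln 2 / 0.344 = 2.015 d⁻¹.
Applying C = C₀e^(−kt): 66.63 × 0.1897 = 12.64 mg/L.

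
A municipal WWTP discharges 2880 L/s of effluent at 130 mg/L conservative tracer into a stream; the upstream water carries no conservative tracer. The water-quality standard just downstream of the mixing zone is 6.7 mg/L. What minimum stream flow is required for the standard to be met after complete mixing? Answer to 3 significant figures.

53000 L/s

Set C_mix = 6.7: (Q·0 + 2880·130.0) / (Q + 2880) = 6.7
→ Q = 2880·(130.0 − 6.7)/(6.7 − 0) = 53000 L/s.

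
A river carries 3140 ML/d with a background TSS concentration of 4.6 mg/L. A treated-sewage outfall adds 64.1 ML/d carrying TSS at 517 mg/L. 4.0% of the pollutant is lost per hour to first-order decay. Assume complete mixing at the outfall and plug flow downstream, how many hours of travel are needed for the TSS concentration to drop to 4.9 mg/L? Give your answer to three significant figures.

Mass balance: C = (3140·4.600 + 64.10·517.0) / 3204 = 47580/3204 = 14.85 mg/L.
4.0%/h lost → k = −ln(1 − 0.04) = 0.04082 h⁻¹.
14.85·exp(−k·t) = 4.9 → t = ln(14.85/4.9)/k = 97780 s = 27.16 h.

27.2 h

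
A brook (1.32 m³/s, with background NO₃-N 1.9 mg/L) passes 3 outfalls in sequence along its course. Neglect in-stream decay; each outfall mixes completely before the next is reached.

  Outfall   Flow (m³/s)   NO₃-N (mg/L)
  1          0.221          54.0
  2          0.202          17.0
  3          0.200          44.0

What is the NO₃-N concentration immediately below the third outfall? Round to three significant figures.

After outfall 1: Q = 1.320 + 0.2210 = 1.541 m³/s; C = (1.320·1.900 + 0.2210·54.00)/1.541 = 9.372 mg/L.
After outfall 2: Q = 1.541 + 0.2020 = 1.743 m³/s; C = (1.541·9.372 + 0.2020·17.00)/1.743 = 10.26 mg/L.
After outfall 3: Q = 1.743 + 0.2000 = 1.943 m³/s; C = (1.743·10.26 + 0.2000·44.00)/1.943 = 13.73 mg/L.

13.7 mg/L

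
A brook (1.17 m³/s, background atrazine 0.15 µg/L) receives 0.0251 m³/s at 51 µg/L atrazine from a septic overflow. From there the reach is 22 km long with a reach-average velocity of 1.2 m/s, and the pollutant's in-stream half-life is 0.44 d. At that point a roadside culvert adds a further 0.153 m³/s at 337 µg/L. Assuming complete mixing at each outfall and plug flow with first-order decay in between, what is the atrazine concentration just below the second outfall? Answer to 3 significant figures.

After mixing, C = (1.170·0.1500 + 0.02510·51.00) / 1.195 = 1.456/1.195 = 1.218 µg/L; combined flow 1.195 m³/s.
Travel time t = 22·1000 / 1.2 = 18330 s = 5.093 h.
Half-life 0.44 d → k = ln 2 / 0.44 = 1.575 d⁻¹.
Applying C = C₀e^(−kt): 1.218 × 0.7159 = 0.8719 µg/L.
Second outfall: C = (1.195·0.8719 + 0.1530·337.0)/1.348 = 39.02 µg/L.

39.0 µg/L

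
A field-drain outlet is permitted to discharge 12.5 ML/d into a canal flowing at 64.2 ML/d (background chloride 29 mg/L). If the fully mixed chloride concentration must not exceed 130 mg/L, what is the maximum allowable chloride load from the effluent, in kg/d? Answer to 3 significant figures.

Mass balance at the limit: 64.20·29.00 + 12.50·Cₑ = 76.70·130 → Cₑ = 648.7 mg/L.
12.50 ML/d = 0.1447 m³/s. Load = 0.1447 m³/s × 648.7 g/m³ × 86 400 s/d = 8109 kg/d.

8110 kg/d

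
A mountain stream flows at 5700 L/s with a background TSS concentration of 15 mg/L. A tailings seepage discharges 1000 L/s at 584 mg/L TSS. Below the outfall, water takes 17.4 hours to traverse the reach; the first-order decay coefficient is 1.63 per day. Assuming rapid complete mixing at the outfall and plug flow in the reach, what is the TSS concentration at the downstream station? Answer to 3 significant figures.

30.7 mg/L

Mass balance: C = (5700·15.00 + 1000·584.0) / 6700 = 669500/6700 = 99.93 mg/L.
Applying C = C₀e^(−kt): 99.93 × 0.3067 = 30.65 mg/L.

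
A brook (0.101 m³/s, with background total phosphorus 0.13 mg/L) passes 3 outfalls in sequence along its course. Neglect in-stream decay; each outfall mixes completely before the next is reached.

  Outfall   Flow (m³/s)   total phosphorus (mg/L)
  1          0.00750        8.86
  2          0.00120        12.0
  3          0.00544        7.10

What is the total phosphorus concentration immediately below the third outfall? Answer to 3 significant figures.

1.15 mg/L

After outfall 1: Q = 0.1010 + 0.007500 = 0.1085 m³/s; C = (0.1010·0.1300 + 0.007500·8.860)/0.1085 = 0.7335 mg/L.
After outfall 2: Q = 0.1085 + 0.001200 = 0.1097 m³/s; C = (0.1085·0.7335 + 0.001200·12.00)/0.1097 = 0.8567 mg/L.
After outfall 3: Q = 0.1097 + 0.005440 = 0.1151 m³/s; C = (0.1097·0.8567 + 0.005440·7.100)/0.1151 = 1.152 mg/L.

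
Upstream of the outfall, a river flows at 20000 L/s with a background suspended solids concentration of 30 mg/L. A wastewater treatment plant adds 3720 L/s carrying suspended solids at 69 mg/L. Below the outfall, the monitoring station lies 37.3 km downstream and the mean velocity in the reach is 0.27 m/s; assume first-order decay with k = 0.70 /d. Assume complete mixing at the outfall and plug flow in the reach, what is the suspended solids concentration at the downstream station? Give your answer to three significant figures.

Mixed concentration C = ΣQC/ΣQ = (20000·30.00 + 3720·69.00) / 23720 = 856700/23720 = 36.12 mg/L.
Travel time t = 37.3·1000 / 0.27 = 138100 s = 38.37 h.
Applying C = C₀e^(−kt): 36.12 × 0.3265 = 11.79 mg/L.

11.8 mg/L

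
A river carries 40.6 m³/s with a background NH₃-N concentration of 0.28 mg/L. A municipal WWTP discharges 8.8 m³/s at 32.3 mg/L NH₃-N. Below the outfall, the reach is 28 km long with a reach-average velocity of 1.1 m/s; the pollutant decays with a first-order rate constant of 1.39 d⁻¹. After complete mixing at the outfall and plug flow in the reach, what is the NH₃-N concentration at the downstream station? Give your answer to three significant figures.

3.97 mg/L

Mass balance: C = (40.60·0.2800 + 8.800·32.30) / 49.40 = 295.6/49.40 = 5.984 mg/L.
Travel time t = 28·1000 / 1.1 = 25450 s = 7.071 h.
First-order decay: C = 5.984·exp(−k·t) = 5.984·0.6640 = 3.973 mg/L.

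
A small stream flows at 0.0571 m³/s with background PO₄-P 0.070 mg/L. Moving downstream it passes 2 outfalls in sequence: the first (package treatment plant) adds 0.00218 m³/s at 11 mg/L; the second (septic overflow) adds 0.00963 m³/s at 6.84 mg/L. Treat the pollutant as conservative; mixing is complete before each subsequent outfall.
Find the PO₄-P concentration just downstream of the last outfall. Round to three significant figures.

Outfall 1: combined Q = 0.05928 m³/s; C = (0.05710·0.07000 + 0.002180·11.00)/0.05928 = 0.4719 mg/L.
Outfall 2: combined Q = 0.06891 m³/s; C = (0.05928·0.4719 + 0.009630·6.840)/0.06891 = 1.362 mg/L.

1.36 mg/L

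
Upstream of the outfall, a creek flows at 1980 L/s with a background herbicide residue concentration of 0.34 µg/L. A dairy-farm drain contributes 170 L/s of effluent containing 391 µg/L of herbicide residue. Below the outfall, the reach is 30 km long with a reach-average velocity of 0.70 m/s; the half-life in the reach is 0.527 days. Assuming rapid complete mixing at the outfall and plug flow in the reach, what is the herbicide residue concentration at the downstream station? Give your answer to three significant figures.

Conservation of mass: C = (1980·0.3400 + 170.0·391.0) / 2150 = 67140/2150 = 31.23 µg/L.
Travel time t = 30·1000 / 0.70 = 42860 s = 11.90 h.
Half-life 0.527 d → k = ln 2 / 0.527 = 1.315 d⁻¹.
Decay over the reach: 31.23·exp(−kt) = 31.23·0.5208 = 16.26 µg/L.

16.3 µg/L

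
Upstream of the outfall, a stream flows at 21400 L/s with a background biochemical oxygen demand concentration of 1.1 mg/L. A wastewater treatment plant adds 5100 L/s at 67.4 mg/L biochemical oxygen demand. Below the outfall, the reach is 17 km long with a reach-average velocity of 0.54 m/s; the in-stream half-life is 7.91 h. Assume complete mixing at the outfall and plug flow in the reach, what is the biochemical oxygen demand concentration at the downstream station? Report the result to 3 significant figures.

6.44 mg/L

After mixing, C = (21400·1.100 + 5100·67.40) / 26500 = 367300/26500 = 13.86 mg/L.
Travel time t = 17·1000 / 0.54 = 31480 s = 8.745 h.
Half-life 7.91 h → k = ln 2 / 7.91 = 0.08763 h⁻¹ = 2.103 d⁻¹.
Applying C = C₀e^(−kt): 13.86 × 0.4647 = 6.441 mg/L.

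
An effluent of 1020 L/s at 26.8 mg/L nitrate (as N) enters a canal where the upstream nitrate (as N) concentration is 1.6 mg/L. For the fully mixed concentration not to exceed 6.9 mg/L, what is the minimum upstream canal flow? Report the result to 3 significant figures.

Set C_mix = 6.9: (Q·1.600 + 1020·26.80) / (Q + 1020) = 6.9
→ Q = 1020·(26.80 − 6.9)/(6.9 − 1.600) = 3830 L/s.

3830 L/s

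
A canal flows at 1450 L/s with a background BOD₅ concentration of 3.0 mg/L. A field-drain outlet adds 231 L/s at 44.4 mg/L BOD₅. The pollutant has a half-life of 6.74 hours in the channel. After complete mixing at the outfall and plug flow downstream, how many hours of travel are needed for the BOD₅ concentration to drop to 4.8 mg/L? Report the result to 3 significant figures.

Flow-weighted average: C = (1450·3.000 + 231.0·44.40) / 1681 = 14610/1681 = 8.689 mg/L.
Half-life 6.74 h → k = ln 2 / 6.74 = 0.1028 h⁻¹ = 2.468 d⁻¹.
8.689·exp(−k·t) = 4.8 → t = ln(8.689/4.8)/k = 20770 s = 5.771 h.

5.77 h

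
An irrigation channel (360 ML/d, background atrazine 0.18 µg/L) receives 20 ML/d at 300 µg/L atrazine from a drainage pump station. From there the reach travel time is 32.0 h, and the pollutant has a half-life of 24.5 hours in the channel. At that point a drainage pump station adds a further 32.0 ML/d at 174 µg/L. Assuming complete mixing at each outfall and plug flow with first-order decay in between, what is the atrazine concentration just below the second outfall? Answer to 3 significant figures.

19.5 µg/L

Flow-weighted average: C = (360.0·0.1800 + 20.00·300.0) / 380.0 = 6065/380.0 = 15.96 µg/L; combined flow 380.0 ML/d.
Half-life 24.5 h → k = ln 2 / 24.5 = 0.02829 h⁻¹ = 0.6790 d⁻¹.
After decay, C = 15.96 × e^(−kt) = 15.96 × 0.4044 = 6.454 µg/L.
At the second outfall, C = (380.0·6.454 + 32.00·174.0) / (380.0 + 32.00) = 19.47 µg/L.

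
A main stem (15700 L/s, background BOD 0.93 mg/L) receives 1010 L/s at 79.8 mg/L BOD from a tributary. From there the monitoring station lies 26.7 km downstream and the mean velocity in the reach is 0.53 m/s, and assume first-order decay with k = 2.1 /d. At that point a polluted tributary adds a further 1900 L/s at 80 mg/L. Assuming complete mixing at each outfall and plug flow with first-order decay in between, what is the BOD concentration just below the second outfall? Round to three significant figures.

Flow-weighted average: C = (15700·0.9300 + 1010·79.80) / 16710 = 95200/16710 = 5.697 mg/L; combined flow 16710 L/s.
Travel time t = 26.7·1000 / 0.53 = 50380 s = 13.99 h.
Applying C = C₀e^(−kt): 5.697 × 0.2939 = 1.674 mg/L.
Second outfall: C = (16710·1.674 + 1900·80.00)/18610 = 9.671 mg/L.

9.67 mg/L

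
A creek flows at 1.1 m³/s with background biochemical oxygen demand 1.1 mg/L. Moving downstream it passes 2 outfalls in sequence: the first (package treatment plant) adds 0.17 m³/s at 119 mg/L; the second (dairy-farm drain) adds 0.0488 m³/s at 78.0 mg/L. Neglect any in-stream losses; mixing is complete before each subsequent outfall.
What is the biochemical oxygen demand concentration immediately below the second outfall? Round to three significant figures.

19.1 mg/L

Below outfall 1: Q → 1.270 m³/s, C = (1.100·1.100 + 0.1700·119.0)/1.270 = 16.88 mg/L.
Below outfall 2: Q → 1.319 m³/s, C = (1.270·16.88 + 0.04880·78.00)/1.319 = 19.14 mg/L.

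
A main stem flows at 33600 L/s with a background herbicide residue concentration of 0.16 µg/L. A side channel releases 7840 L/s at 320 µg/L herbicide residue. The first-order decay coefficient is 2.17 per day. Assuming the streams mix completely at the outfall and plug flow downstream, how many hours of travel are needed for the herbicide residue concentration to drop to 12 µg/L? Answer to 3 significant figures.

After mixing, C = (33600·0.1600 + 7840·320.0) / 41440 = 2514000/41440 = 60.67 µg/L.
60.67·exp(−k·t) = 12 → t = ln(60.67/12)/k = 64520 s = 17.92 h.

17.9 h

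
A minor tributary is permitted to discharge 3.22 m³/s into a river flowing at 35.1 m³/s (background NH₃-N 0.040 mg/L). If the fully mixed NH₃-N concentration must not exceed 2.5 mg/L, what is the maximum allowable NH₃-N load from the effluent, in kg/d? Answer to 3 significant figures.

8160 kg/d

Mass balance at the limit: 35.10·0.04000 + 3.220·Cₑ = 38.32·2.5 → Cₑ = 29.32 mg/L.
Load = 3.220 m³/s × 29.32 g/m³ × 86 400 s/d = 8156 kg/d.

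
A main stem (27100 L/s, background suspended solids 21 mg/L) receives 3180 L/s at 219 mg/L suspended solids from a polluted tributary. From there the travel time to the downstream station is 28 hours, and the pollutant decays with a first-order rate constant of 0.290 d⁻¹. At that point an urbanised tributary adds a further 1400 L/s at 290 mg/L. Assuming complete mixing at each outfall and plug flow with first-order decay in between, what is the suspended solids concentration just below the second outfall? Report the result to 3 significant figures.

Mixed concentration C = ΣQC/ΣQ = (27100·21.00 + 3180·219.0) / 30280 = 1266000/30280 = 41.79 mg/L; combined flow 30280 L/s.
After decay, C = 41.79 × e^(−kt) = 41.79 × 0.7130 = 29.80 mg/L.
Second outfall: C = (30280·29.80 + 1400·290.0)/31680 = 41.30 mg/L.

41.3 mg/L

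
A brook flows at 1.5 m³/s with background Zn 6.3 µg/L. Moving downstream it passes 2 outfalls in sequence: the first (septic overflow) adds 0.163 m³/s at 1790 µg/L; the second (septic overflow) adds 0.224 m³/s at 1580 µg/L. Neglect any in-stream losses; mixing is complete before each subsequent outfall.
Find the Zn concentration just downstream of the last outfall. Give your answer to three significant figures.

347 µg/L

Below outfall 1: Q → 1.663 m³/s, C = (1.500·6.300 + 0.1630·1790)/1.663 = 181.1 µg/L.
Below outfall 2: Q → 1.887 m³/s, C = (1.663·181.1 + 0.2240·1580)/1.887 = 347.2 µg/L.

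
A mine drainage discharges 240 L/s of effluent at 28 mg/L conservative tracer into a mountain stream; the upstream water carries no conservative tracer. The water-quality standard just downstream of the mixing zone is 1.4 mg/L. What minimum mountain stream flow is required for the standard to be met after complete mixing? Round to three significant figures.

Set C_mix = 1.4: (Q·0 + 240.0·28.00) / (Q + 240.0) = 1.4
→ Q = 240.0·(28.00 − 1.4)/(1.4 − 0) = 4560 L/s.

4560 L/s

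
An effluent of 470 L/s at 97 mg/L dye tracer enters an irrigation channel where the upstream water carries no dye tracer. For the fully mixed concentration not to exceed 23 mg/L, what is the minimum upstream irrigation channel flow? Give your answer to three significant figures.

Set C_mix = 23: (Q·0 + 470.0·97.00) / (Q + 470.0) = 23
→ Q = 470.0·(97.00 − 23)/(23 − 0) = 1512 L/s.

1510 L/s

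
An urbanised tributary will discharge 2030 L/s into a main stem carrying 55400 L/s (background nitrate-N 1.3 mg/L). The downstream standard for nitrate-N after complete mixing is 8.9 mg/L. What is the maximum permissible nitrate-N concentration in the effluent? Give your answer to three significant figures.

216 mg/L

At the limit, (Qr·Cr + Qe·Cₑ)/(Qr + Qe) = 8.9:
Cₑ = (57430·8.9 − 55400·1.300) / 2030 = 216.3 mg/L.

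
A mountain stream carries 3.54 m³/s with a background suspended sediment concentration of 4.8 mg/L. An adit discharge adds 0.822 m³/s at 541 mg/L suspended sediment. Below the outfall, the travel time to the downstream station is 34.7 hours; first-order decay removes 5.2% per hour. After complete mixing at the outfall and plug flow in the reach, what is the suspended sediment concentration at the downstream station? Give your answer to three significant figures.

After mixing, C = (3.540·4.800 + 0.8220·541.0) / 4.362 = 461.7/4.362 = 105.8 mg/L.
5.2%/h lost → k = −ln(1 − 0.052) = 0.05340 h⁻¹.
First-order decay: C = 105.8·exp(−k·t) = 105.8·0.1568 = 16.59 mg/L.

16.6 mg/L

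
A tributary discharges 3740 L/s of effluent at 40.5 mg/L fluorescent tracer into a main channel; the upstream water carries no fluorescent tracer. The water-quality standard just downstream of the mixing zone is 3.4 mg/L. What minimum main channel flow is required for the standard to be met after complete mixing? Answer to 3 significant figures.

40800 L/s

Set C_mix = 3.4: (Q·0 + 3740·40.50) / (Q + 3740) = 3.4
→ Q = 3740·(40.50 − 3.4)/(3.4 − 0) = 40810 L/s.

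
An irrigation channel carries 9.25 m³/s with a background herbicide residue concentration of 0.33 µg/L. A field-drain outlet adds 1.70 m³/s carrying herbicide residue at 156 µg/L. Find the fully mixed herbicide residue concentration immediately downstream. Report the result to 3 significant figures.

Flow-weighted average: C = (9.250·0.3300 + 1.700·156.0) / 10.95 = 268.3/10.95 = 24.50 µg/L.

24.5 µg/L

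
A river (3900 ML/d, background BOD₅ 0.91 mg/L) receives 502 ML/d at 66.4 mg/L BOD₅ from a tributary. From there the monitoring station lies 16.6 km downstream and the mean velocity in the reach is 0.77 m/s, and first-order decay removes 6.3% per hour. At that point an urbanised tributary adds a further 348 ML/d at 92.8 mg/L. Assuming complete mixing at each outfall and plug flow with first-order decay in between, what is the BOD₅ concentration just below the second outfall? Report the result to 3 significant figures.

12.1 mg/L

Mass balance: C = (3900·0.9100 + 502.0·66.40) / 4402 = 36880/4402 = 8.378 mg/L; combined flow 4402 ML/d.
Travel time t = 16.6·1000 / 0.77 = 21560 s = 5.988 h.
6.3%/h lost → k = −ln(1 − 0.063) = 0.06507 h⁻¹.
Decay over the reach: 8.378·exp(−kt) = 8.378·0.6773 = 5.674 mg/L.
At the second outfall, C = (4402·5.674 + 348.0·92.80) / (4402 + 348.0) = 12.06 mg/L.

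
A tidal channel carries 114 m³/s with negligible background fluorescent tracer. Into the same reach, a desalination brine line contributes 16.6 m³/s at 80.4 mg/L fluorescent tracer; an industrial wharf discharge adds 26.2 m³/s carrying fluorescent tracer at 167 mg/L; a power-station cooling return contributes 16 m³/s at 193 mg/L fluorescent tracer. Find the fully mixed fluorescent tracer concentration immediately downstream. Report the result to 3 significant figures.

Conservation of mass: C = (114.0·0 + 16.60·80.40 + 26.20·167.0 + 16.00·193.0) / 172.8 = 8798/172.8 = 50.91 mg/L.

50.9 mg/L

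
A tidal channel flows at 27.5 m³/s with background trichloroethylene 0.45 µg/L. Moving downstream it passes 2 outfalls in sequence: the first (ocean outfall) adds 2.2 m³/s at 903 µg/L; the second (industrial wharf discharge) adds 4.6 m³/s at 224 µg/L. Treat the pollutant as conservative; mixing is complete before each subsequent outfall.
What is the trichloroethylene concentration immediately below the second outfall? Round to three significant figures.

88.3 µg/L

Outfall 1: combined Q = 29.70 m³/s; C = (27.50·0.4500 + 2.200·903.0)/29.70 = 67.31 µg/L.
Outfall 2: combined Q = 34.30 m³/s; C = (29.70·67.31 + 4.600·224.0)/34.30 = 88.32 µg/L.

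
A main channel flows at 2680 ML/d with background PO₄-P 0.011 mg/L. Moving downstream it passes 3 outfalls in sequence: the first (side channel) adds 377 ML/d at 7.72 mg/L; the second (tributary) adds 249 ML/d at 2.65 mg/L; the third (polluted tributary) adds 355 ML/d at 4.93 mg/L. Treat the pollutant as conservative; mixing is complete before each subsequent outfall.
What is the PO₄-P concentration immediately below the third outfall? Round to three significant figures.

Outfall 1: combined Q = 3057 ML/d; C = (2680·0.01100 + 377.0·7.720)/3057 = 0.9617 mg/L.
Outfall 2: combined Q = 3306 ML/d; C = (3057·0.9617 + 249.0·2.650)/3306 = 1.089 mg/L.
Outfall 3: combined Q = 3661 ML/d; C = (3306·1.089 + 355.0·4.930)/3661 = 1.461 mg/L.

1.46 mg/L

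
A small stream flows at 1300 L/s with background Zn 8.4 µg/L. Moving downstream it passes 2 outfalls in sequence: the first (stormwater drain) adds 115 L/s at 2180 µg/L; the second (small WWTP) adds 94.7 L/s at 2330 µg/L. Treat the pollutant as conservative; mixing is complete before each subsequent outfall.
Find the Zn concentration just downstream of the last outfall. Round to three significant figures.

319 µg/L

Below outfall 1: Q → 1415 L/s, C = (1300·8.400 + 115.0·2180)/1415 = 184.9 µg/L.
Below outfall 2: Q → 1510 L/s, C = (1415·184.9 + 94.70·2330)/1510 = 319.4 µg/L.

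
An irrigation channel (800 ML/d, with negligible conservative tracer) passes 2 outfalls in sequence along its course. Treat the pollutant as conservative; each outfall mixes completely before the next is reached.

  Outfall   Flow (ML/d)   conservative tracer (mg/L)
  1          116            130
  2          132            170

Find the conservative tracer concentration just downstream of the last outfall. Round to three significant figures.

35.8 mg/L

After outfall 1: Q = 800.0 + 116.0 = 916.0 ML/d; C = (800.0·0 + 116.0·130.0)/916.0 = 16.46 mg/L.
After outfall 2: Q = 916.0 + 132.0 = 1048 ML/d; C = (916.0·16.46 + 132.0·170.0)/1048 = 35.80 mg/L.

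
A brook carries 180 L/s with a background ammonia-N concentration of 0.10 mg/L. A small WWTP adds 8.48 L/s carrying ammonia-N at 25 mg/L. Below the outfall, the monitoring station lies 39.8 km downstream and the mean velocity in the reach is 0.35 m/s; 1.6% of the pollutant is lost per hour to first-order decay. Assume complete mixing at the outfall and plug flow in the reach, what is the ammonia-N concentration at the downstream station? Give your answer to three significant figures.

Mixed concentration C = ΣQC/ΣQ = (180.0·0.1000 + 8.480·25.00) / 188.5 = 230.0/188.5 = 1.220 mg/L.
Travel time t = 39.8·1000 / 0.35 = 113700 s = 31.59 h.
1.6%/h lost → k = −ln(1 − 0.016) = 0.01613 h⁻¹.
Applying C = C₀e^(−kt): 1.220 × 0.6008 = 0.7332 mg/L.

0.733 mg/L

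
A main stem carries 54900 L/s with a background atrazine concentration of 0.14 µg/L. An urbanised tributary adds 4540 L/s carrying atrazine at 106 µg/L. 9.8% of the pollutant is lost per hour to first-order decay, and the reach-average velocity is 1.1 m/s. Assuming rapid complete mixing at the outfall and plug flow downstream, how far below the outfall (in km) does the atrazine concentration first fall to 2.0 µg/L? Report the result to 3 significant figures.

54.3 km

Mass balance: C = (54900·0.1400 + 4540·106.0) / 59440 = 488900/59440 = 8.226 µg/L.
9.8%/h lost → k = −ln(1 − 0.098) = 0.1031 h⁻¹.
Set 8.226·exp(−k·t) = 2.0 → t = ln(8.226/2.0)/k = 49360 s = 13.71 h.
Distance = v·t = 1.1·49360 = 54290 m = 54.29 km.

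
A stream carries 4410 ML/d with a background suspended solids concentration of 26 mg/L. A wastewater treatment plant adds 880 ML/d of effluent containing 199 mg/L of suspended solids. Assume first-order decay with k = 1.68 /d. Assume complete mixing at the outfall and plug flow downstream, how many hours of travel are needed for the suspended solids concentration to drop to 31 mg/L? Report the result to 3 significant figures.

8.13 h

Mass balance: C = (4410·26.00 + 880.0·199.0) / 5290 = 289800/5290 = 54.78 mg/L.
54.78·exp(−k·t) = 31 → t = ln(54.78/31)/k = 29280 s = 8.133 h.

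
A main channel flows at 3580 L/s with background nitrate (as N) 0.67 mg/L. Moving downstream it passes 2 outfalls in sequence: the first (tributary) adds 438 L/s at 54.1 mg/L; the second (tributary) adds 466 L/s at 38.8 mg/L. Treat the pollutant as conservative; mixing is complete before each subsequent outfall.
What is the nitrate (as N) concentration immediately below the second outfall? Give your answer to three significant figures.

Outfall 1: combined Q = 4018 L/s; C = (3580·0.6700 + 438.0·54.10)/4018 = 6.494 mg/L.
Outfall 2: combined Q = 4484 L/s; C = (4018·6.494 + 466.0·38.80)/4484 = 9.852 mg/L.

9.85 mg/L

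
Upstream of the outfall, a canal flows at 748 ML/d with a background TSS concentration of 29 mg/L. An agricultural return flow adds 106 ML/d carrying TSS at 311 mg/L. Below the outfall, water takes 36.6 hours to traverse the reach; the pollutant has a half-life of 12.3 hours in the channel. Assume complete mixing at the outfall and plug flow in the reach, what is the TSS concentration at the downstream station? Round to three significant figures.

8.14 mg/L

After mixing, C = (748.0·29.00 + 106.0·311.0) / 854.0 = 54660/854.0 = 64.00 mg/L.
Half-life 12.3 h → k = ln 2 / 12.3 = 0.05635 h⁻¹ = 1.352 d⁻¹.
First-order decay: C = 64.00·exp(−k·t) = 64.00·0.1271 = 8.137 mg/L.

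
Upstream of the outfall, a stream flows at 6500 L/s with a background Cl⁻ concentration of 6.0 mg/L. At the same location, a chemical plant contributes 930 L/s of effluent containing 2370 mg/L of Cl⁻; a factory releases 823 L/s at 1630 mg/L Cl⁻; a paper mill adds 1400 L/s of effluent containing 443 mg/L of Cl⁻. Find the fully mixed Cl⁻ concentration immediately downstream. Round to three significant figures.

Mass balance: C = (6500·6.000 + 930.0·2370 + 823.0·1630 + 1400·443.0) / 9653 = 4205000/9653 = 435.6 mg/L.

436 mg/L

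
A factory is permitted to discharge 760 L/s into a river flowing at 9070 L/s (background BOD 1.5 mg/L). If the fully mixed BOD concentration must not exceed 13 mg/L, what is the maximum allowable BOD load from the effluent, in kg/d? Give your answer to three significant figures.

9870 kg/d

Mass balance at the limit: 9070·1.500 + 760.0·Cₑ = 9830·13 → Cₑ = 150.2 mg/L.
760.0 L/s = 0.7600 m³/s. Load = 0.7600 m³/s × 150.2 g/m³ × 86 400 s/d = 9866 kg/d.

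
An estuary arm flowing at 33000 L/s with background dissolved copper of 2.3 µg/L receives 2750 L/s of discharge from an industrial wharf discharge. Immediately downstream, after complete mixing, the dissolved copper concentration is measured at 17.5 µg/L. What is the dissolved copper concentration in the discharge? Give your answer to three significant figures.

200 µg/L

Mass balance: 33000·2.300 + 2750·Cₑ = 35750·17.50
→ Cₑ = (35750·17.50 − 33000·2.300) / 2750 = 199.9 µg/L.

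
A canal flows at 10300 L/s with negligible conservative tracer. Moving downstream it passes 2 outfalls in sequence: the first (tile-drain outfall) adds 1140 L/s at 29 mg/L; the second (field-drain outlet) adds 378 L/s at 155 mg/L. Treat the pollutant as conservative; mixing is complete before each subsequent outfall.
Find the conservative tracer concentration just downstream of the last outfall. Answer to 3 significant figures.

7.76 mg/L

Outfall 1: combined Q = 11440 L/s; C = (10300·0 + 1140·29.00)/11440 = 2.890 mg/L.
Outfall 2: combined Q = 11820 L/s; C = (11440·2.890 + 378.0·155.0)/11820 = 7.755 mg/L.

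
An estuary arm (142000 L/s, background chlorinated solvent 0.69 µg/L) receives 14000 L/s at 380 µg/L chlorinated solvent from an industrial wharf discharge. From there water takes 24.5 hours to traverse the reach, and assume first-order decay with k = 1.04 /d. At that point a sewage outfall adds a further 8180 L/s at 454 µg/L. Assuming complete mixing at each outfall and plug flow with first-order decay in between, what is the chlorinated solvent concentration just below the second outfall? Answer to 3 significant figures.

Conservation of mass: C = (142000·0.6900 + 14000·380.0) / 156000 = 5418000/156000 = 34.73 µg/L; combined flow 156000 L/s.
First-order decay: C = 34.73·exp(−k·t) = 34.73·0.3459 = 12.01 µg/L.
Second outfall: C = (156000·12.01 + 8180·454.0)/164200 = 34.03 µg/L.

34.0 µg/L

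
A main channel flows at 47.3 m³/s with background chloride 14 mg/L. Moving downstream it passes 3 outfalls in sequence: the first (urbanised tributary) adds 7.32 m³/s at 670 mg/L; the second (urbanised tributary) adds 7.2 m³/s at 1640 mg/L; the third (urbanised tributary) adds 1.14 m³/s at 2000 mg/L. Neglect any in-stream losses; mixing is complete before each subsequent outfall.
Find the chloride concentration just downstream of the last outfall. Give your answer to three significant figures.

After outfall 1: Q = 47.30 + 7.320 = 54.62 m³/s; C = (47.30·14.00 + 7.320·670.0)/54.62 = 101.9 mg/L.
After outfall 2: Q = 54.62 + 7.200 = 61.82 m³/s; C = (54.62·101.9 + 7.200·1640)/61.82 = 281.1 mg/L.
After outfall 3: Q = 61.82 + 1.140 = 62.96 m³/s; C = (61.82·281.1 + 1.140·2000)/62.96 = 312.2 mg/L.

312 mg/L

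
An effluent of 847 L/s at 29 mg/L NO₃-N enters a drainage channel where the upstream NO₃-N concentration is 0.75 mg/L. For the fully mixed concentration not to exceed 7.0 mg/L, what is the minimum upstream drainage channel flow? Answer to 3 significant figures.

2980 L/s

Set C_mix = 7.0: (Q·0.7500 + 847.0·29.00) / (Q + 847.0) = 7.0
→ Q = 847.0·(29.00 − 7.0)/(7.0 − 0.7500) = 2981 L/s.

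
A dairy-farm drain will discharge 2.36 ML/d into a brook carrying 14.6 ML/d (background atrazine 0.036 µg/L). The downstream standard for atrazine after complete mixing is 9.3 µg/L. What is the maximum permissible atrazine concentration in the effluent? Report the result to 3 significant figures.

66.6 µg/L

At the limit, (Qr·Cr + Qe·Cₑ)/(Qr + Qe) = 9.3:
Cₑ = (16.96·9.3 − 14.60·0.03600) / 2.360 = 66.61 µg/L.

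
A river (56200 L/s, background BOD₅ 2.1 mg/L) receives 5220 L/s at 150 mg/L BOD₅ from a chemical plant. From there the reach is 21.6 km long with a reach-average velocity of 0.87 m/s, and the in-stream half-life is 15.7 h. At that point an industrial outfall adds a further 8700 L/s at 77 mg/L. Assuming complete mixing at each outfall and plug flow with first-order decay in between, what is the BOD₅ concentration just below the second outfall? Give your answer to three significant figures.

19.0 mg/L

Conservation of mass: C = (56200·2.100 + 5220·150.0) / 61420 = 901000/61420 = 14.67 mg/L; combined flow 61420 L/s.
Travel time t = 21.6·1000 / 0.87 = 24830 s = 6.897 h.
Half-life 15.7 h → k = ln 2 / 15.7 = 0.04415 h⁻¹ = 1.060 d⁻¹.
First-order decay: C = 14.67·exp(−k·t) = 14.67·0.7375 = 10.82 mg/L.
At the second outfall, C = (61420·10.82 + 8700·77.00) / (61420 + 8700) = 19.03 mg/L.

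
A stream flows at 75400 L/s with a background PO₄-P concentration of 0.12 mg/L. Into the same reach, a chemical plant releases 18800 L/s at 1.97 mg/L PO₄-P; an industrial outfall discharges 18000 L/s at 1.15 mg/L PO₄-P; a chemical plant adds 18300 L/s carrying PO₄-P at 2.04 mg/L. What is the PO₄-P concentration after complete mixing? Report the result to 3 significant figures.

Conservation of mass: C = (75400·0.1200 + 18800·1.970 + 18000·1.150 + 18300·2.040) / 130500 = 104100/130500 = 0.7978 mg/L.

0.798 mg/L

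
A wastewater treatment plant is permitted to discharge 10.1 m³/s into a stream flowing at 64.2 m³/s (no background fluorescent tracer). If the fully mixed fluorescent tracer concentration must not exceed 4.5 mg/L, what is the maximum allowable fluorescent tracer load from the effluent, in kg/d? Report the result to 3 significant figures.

Mass balance at the limit: 64.20·0 + 10.10·Cₑ = 74.30·4.5 → Cₑ = 33.10 mg/L.
Load = 10.10 m³/s × 33.10 g/m³ × 86 400 s/d = 28890 kg/d.

28900 kg/d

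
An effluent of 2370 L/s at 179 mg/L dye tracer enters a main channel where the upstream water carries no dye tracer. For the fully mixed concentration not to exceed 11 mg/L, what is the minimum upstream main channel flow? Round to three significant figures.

Set C_mix = 11: (Q·0 + 2370·179.0) / (Q + 2370) = 11
→ Q = 2370·(179.0 − 11)/(11 − 0) = 36200 L/s.

36200 L/s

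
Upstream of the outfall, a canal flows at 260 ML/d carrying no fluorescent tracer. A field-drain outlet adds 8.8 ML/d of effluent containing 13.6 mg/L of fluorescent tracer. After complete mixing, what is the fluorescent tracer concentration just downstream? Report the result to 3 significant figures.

Mixed concentration C = ΣQC/ΣQ = (260.0·0 + 8.800·13.60) / 268.8 = 119.7/268.8 = 0.4452 mg/L.

0.445 mg/L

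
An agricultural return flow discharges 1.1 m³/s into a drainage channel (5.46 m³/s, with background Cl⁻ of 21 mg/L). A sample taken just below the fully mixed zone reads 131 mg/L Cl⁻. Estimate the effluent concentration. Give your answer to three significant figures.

677 mg/L

Mass balance: 5.460·21.00 + 1.100·Cₑ = 6.560·131.0
→ Cₑ = (6.560·131.0 − 5.460·21.00) / 1.100 = 677.0 mg/L.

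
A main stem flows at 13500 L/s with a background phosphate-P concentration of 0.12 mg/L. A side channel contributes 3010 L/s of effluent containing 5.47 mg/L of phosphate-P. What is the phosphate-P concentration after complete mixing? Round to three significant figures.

1.10 mg/L

Conservation of mass: C = (13500·0.1200 + 3010·5.470) / 16510 = 18080/16510 = 1.095 mg/L.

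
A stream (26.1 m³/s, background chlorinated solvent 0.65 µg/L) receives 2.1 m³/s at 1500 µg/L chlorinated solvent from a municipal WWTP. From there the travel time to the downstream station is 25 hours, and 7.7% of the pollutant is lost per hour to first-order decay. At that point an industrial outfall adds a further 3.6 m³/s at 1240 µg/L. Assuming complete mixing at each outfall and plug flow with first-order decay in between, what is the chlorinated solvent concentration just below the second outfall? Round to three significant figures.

154 µg/L

Mass balance: C = (26.10·0.6500 + 2.100·1500) / 28.20 = 3167/28.20 = 112.3 µg/L; combined flow 28.20 m³/s.
7.7%/h lost → k = −ln(1 − 0.077) = 0.08013 h⁻¹.
Applying C = C₀e^(−kt): 112.3 × 0.1349 = 15.15 µg/L.
Second outfall: C = (28.20·15.15 + 3.600·1240)/31.80 = 153.8 µg/L.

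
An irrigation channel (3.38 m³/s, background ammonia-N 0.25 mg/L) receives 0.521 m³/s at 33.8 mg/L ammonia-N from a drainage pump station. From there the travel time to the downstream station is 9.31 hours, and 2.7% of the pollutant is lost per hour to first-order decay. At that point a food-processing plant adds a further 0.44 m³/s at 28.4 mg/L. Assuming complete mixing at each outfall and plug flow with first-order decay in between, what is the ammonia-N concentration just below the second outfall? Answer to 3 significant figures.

6.17 mg/L

Flow-weighted average: C = (3.380·0.2500 + 0.5210·33.80) / 3.901 = 18.45/3.901 = 4.731 mg/L; combined flow 3.901 m³/s.
2.7%/h lost → k = −ln(1 − 0.027) = 0.02737 h⁻¹.
After decay, C = 4.731 × e^(−kt) = 4.731 × 0.7751 = 3.667 mg/L.
At the second outfall, C = (3.901·3.667 + 0.4400·28.40) / (3.901 + 0.4400) = 6.174 mg/L.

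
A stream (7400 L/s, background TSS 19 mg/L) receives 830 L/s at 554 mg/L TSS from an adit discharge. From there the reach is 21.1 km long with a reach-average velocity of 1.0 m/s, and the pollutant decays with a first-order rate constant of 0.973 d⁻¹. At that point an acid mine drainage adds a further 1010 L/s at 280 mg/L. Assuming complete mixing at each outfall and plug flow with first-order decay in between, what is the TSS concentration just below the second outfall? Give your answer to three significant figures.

81.8 mg/L

Conservation of mass: C = (7400·19.00 + 830.0·554.0) / 8230 = 600400/8230 = 72.96 mg/L; combined flow 8230 L/s.
Travel time t = 21.1·1000 / 1.0 = 21100 s = 5.861 h.
First-order decay: C = 72.96·exp(−k·t) = 72.96·0.7885 = 57.53 mg/L.
Second outfall: C = (8230·57.53 + 1010·280.0)/9240 = 81.84 mg/L.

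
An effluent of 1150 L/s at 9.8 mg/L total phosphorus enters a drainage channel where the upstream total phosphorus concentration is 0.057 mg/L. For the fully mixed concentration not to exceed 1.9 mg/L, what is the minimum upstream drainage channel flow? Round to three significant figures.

Set C_mix = 1.9: (Q·0.05700 + 1150·9.800) / (Q + 1150) = 1.9
→ Q = 1150·(9.800 − 1.9)/(1.9 − 0.05700) = 4929 L/s.

4930 L/s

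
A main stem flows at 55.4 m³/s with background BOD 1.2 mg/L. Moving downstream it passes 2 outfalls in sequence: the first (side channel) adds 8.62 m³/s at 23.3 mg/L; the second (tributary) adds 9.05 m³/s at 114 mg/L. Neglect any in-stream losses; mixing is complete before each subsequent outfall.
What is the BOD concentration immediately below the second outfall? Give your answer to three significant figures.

17.8 mg/L

After outfall 1: Q = 55.40 + 8.620 = 64.02 m³/s; C = (55.40·1.200 + 8.620·23.30)/64.02 = 4.176 mg/L.
After outfall 2: Q = 64.02 + 9.050 = 73.07 m³/s; C = (64.02·4.176 + 9.050·114.0)/73.07 = 17.78 mg/L.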